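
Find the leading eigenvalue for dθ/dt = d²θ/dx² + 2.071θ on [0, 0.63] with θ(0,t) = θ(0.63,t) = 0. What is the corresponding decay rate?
Eigenvalues: λₙ = n²π²/0.63² - 2.071.
First three modes:
  n=1: λ₁ = π²/0.63² - 2.071 ≈ 22.796
  n=2: λ₂ = 4π²/0.63² - 2.071 ≈ 97.396
  n=3: λ₃ = 9π²/0.63² - 2.071 ≈ 221.73
Since π²/0.63² ≈ 24.867 > 2.071, all λₙ > 0.
The n=1 mode decays slowest → dominates as t → ∞.
Asymptotic: θ ~ c₁ sin(πx/0.63) e^{-λ₁t} with decay rate λ₁ ≈ 22.796.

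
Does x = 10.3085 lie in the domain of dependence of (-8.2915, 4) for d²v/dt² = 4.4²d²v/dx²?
No. The domain of dependence is [-25.8915, 9.3085], and 10.3085 is outside this interval.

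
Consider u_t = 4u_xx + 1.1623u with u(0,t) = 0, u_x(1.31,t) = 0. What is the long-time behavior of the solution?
As t → ∞, u → 0. Diffusion dominates reaction (r=1.1623 < κπ²/(4L²)≈5.75); solution decays.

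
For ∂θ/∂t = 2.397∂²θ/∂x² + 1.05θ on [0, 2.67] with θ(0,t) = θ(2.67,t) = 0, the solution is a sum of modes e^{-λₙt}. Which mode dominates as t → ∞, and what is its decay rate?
Eigenvalues: λₙ = 2.397n²π²/2.67² - 1.05.
First three modes:
  n=1: λ₁ = 2.397π²/2.67² - 1.05 ≈ 2.269
  n=2: λ₂ = 9.588π²/2.67² - 1.05 ≈ 12.224
  n=3: λ₃ = 21.573π²/2.67² - 1.05 ≈ 28.817
Since 2.397π²/2.67² ≈ 3.319 > 1.05, all λₙ > 0.
The n=1 mode decays slowest → dominates as t → ∞.
Asymptotic: θ ~ c₁ sin(πx/2.67) e^{-λ₁t} with decay rate λ₁ ≈ 2.269.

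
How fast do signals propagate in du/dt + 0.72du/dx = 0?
Speed = 0.72. Information travels along x - 0.72t = const (rightward).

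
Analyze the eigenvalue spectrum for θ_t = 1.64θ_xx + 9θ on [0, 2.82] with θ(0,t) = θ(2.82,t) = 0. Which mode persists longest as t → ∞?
Eigenvalues: λₙ = 1.64n²π²/2.82² - 9.
First three modes:
  n=1: λ₁ = 1.64π²/2.82² - 9 ≈ -6.965
  n=2: λ₂ = 6.56π²/2.82² - 9 ≈ -0.858
  n=3: λ₃ = 14.76π²/2.82² - 9 ≈ 9.318
Since 1.64π²/2.82² ≈ 2.035 < 9, λ₁ < 0.
The n=1 mode grows fastest (−λₙ is largest for n=1) → dominates.
Asymptotic: θ ~ c₁ sin(πx/2.82) e^{6.965t} (exponential growth at rate −λ₁ ≈ 6.965).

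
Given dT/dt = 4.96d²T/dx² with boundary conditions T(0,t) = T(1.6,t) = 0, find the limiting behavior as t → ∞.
T → 0. Heat diffuses out through both boundaries.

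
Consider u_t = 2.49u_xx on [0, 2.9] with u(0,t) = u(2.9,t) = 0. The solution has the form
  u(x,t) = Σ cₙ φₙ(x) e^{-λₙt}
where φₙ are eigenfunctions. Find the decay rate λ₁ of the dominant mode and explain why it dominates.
Eigenvalues: λₙ = 2.49n²π²/2.9².
First three modes:
  n=1: λ₁ = 2.49π²/2.9² ≈ 2.922
  n=2: λ₂ = 9.96π²/2.9² ≈ 11.689 (4× faster decay)
  n=3: λ₃ = 22.41π²/2.9² ≈ 26.299 (9× faster decay)
As t → ∞, higher modes decay exponentially faster. The n=1 mode dominates: u ~ c₁ sin(πx/2.9) e^{-λ₁t}.
Decay rate: λ₁ = 2.49π²/2.9² ≈ 2.922.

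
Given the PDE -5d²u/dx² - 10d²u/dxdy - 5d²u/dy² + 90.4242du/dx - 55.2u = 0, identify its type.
The second-order coefficients are A = -5, B = -10, C = -5. Since B² - 4AC = 0 = 0, this is a parabolic PDE.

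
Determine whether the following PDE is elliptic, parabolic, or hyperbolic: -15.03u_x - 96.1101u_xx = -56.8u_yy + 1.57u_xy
Rewriting in standard form: -96.1101u_xx - 1.57u_xy + 56.8u_yy - 15.03u_x = 0. Coefficients: A = -96.1101, B = -1.57, C = 56.8. B² - 4AC = 21838.67962, which is positive, so the equation is hyperbolic.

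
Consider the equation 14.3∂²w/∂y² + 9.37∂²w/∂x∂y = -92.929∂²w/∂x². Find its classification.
Rewriting in standard form: 92.929∂²w/∂x² + 9.37∂²w/∂x∂y + 14.3∂²w/∂y² = 0. Elliptic. (A = 92.929, B = 9.37, C = 14.3 gives B² - 4AC = -5227.7419.)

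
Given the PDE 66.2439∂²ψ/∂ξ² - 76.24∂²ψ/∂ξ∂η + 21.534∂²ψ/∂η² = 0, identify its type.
The second-order coefficients are A = 66.2439, B = -76.24, C = 21.534. Since B² - 4AC = 106.5530296 > 0, this is a hyperbolic PDE.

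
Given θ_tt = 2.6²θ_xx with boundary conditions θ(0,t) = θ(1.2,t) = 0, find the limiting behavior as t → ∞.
θ oscillates (no decay). Energy is conserved; the solution oscillates indefinitely as standing waves.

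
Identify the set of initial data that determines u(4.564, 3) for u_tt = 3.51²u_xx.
Domain of dependence: [-5.966, 15.094]. Signals travel at speed 3.51, so data within |x - 4.564| ≤ 3.51·3 = 10.53 can reach the point.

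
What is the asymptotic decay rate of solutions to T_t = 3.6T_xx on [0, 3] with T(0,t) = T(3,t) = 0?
Eigenvalues: λₙ = 3.6n²π²/3².
First three modes:
  n=1: λ₁ = 3.6π²/3² ≈ 3.948
  n=2: λ₂ = 14.4π²/3² ≈ 15.791 (4× faster decay)
  n=3: λ₃ = 32.4π²/3² ≈ 35.531 (9× faster decay)
As t → ∞, higher modes decay exponentially faster. The n=1 mode dominates: T ~ c₁ sin(πx/3) e^{-λ₁t}.
Decay rate: λ₁ = 3.6π²/3² ≈ 3.948.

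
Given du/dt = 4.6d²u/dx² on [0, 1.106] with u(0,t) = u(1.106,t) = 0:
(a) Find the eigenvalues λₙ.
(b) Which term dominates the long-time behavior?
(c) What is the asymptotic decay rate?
Eigenvalues: λₙ = 4.6n²π²/1.106².
First three modes:
  n=1: λ₁ = 4.6π²/1.106² ≈ 37.115
  n=2: λ₂ = 18.4π²/1.106² ≈ 148.459 (4× faster decay)
  n=3: λ₃ = 41.4π²/1.106² ≈ 334.033 (9× faster decay)
As t → ∞, higher modes decay exponentially faster. The n=1 mode dominates: u ~ c₁ sin(πx/1.106) e^{-λ₁t}.
Decay rate: λ₁ = 4.6π²/1.106² ≈ 37.115.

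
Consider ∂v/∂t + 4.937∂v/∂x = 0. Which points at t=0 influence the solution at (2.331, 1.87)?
A single point: x = -6.90119. The characteristic through (2.331, 1.87) is x - 4.937t = const, so x = 2.331 - 4.937·1.87 = -6.90119.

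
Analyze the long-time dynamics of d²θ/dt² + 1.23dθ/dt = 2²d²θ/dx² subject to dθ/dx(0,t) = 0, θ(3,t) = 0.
Long-time behavior: θ → 0. Damping (γ=1.23) dissipates energy; oscillations decay exponentially.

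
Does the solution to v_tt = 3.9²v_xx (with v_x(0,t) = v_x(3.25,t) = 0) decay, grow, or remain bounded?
v oscillates about a mean that drifts linearly in t (generically unbounded; no decay). There is no damping, so the nonconstant modes persist as standing waves (energy conserved, no decay). But with Neumann conditions at both ends the constant mode has eigenvalue 0: the spatial mean M(t) of v satisfies M'' = 0, so M(t) = M(0) + M'(0)·t. Unless the initial velocity has zero mean (∫v_t(x,0)dx = 0), the solution grows linearly in t (unbounded, though not exponentially); if it does have zero mean, the solution stays bounded and simply oscillates.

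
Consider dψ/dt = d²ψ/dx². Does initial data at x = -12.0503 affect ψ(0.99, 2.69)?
Yes, for any finite x. The heat equation has infinite propagation speed, so all initial data affects all points at any t > 0.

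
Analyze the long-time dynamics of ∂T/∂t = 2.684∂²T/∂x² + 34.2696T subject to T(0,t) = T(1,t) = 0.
Long-time behavior: T grows unboundedly. Reaction dominates diffusion (r=34.2696 > κπ²/L²≈26.49); solution grows exponentially.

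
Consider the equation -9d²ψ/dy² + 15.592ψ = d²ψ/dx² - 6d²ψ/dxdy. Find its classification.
Rewriting in standard form: -d²ψ/dx² + 6d²ψ/dxdy - 9d²ψ/dy² + 15.592ψ = 0. Parabolic. (A = -1, B = 6, C = -9 gives B² - 4AC = 0.)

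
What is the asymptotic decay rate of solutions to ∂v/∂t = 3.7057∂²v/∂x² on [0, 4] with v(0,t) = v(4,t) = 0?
Eigenvalues: λₙ = 3.7057n²π²/4².
First three modes:
  n=1: λ₁ = 3.7057π²/4² ≈ 2.286
  n=2: λ₂ = 14.8228π²/4² ≈ 9.143 (4× faster decay)
  n=3: λ₃ = 33.3513π²/4² ≈ 20.573 (9× faster decay)
As t → ∞, higher modes decay exponentially faster. The n=1 mode dominates: v ~ c₁ sin(πx/4) e^{-λ₁t}.
Decay rate: λ₁ = 3.7057π²/4² ≈ 2.286.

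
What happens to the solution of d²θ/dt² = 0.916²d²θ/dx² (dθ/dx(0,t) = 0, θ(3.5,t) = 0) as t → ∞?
θ oscillates (no decay). Energy is conserved; the solution oscillates indefinitely as standing waves.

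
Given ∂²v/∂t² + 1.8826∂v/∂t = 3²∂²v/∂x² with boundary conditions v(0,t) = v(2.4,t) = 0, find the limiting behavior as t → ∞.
v → 0. Damping (γ=1.8826) dissipates energy; oscillations decay exponentially.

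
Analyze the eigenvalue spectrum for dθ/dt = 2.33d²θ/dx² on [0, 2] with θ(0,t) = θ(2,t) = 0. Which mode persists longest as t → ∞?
Eigenvalues: λₙ = 2.33n²π²/2².
First three modes:
  n=1: λ₁ = 2.33π²/2² ≈ 5.749
  n=2: λ₂ = 9.32π²/2² ≈ 22.996 (4× faster decay)
  n=3: λ₃ = 20.97π²/2² ≈ 51.741 (9× faster decay)
As t → ∞, higher modes decay exponentially faster. The n=1 mode dominates: θ ~ c₁ sin(πx/2) e^{-λ₁t}.
Decay rate: λ₁ = 2.33π²/2² ≈ 5.749.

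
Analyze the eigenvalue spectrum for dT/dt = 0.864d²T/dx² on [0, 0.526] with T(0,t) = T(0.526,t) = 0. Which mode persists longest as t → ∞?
Eigenvalues: λₙ = 0.864n²π²/0.526².
First three modes:
  n=1: λ₁ = 0.864π²/0.526² ≈ 30.821
  n=2: λ₂ = 3.456π²/0.526² ≈ 123.283 (4× faster decay)
  n=3: λ₃ = 7.776π²/0.526² ≈ 277.386 (9× faster decay)
As t → ∞, higher modes decay exponentially faster. The n=1 mode dominates: T ~ c₁ sin(πx/0.526) e^{-λ₁t}.
Decay rate: λ₁ = 0.864π²/0.526² ≈ 30.821.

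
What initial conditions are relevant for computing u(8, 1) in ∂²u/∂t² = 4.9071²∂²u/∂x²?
Domain of dependence: [3.0929, 12.9071]. Signals travel at speed 4.9071, so data within |x - 8| ≤ 4.9071·1 = 4.9071 can reach the point.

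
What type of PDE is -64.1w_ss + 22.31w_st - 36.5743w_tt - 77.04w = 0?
With A = -64.1, B = 22.31, C = -36.5743, the discriminant is -8879.91442. This is an elliptic PDE.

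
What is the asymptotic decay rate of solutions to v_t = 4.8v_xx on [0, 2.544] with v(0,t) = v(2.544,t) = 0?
Eigenvalues: λₙ = 4.8n²π²/2.544².
First three modes:
  n=1: λ₁ = 4.8π²/2.544² ≈ 7.32
  n=2: λ₂ = 19.2π²/2.544² ≈ 29.28 (4× faster decay)
  n=3: λ₃ = 43.2π²/2.544² ≈ 65.879 (9× faster decay)
As t → ∞, higher modes decay exponentially faster. The n=1 mode dominates: v ~ c₁ sin(πx/2.544) e^{-λ₁t}.
Decay rate: λ₁ = 4.8π²/2.544² ≈ 7.32.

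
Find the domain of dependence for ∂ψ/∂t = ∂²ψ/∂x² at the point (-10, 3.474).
The entire real line. The heat equation has infinite propagation speed: any initial disturbance instantly affects all points (though exponentially small far away).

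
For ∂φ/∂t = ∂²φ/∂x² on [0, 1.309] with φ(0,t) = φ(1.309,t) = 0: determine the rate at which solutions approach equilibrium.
Eigenvalues: λₙ = n²π²/1.309².
First three modes:
  n=1: λ₁ = π²/1.309² ≈ 5.76
  n=2: λ₂ = 4π²/1.309² ≈ 23.04 (4× faster decay)
  n=3: λ₃ = 9π²/1.309² ≈ 51.84 (9× faster decay)
As t → ∞, higher modes decay exponentially faster. The n=1 mode dominates: φ ~ c₁ sin(πx/1.309) e^{-λ₁t}.
Decay rate: λ₁ = π²/1.309² ≈ 5.76.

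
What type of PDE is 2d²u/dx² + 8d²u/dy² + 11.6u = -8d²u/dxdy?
Rewriting in standard form: 2d²u/dx² + 8d²u/dxdy + 8d²u/dy² + 11.6u = 0. With A = 2, B = 8, C = 8, the discriminant is 0. This is a parabolic PDE.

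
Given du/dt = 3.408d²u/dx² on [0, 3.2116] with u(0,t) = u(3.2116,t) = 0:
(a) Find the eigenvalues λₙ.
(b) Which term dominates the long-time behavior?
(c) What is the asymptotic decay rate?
Eigenvalues: λₙ = 3.408n²π²/3.2116².
First three modes:
  n=1: λ₁ = 3.408π²/3.2116² ≈ 3.261
  n=2: λ₂ = 13.632π²/3.2116² ≈ 13.044 (4× faster decay)
  n=3: λ₃ = 30.672π²/3.2116² ≈ 29.349 (9× faster decay)
As t → ∞, higher modes decay exponentially faster. The n=1 mode dominates: u ~ c₁ sin(πx/3.2116) e^{-λ₁t}.
Decay rate: λ₁ = 3.408π²/3.2116² ≈ 3.261.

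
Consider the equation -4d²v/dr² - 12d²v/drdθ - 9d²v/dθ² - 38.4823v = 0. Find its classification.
Parabolic. (A = -4, B = -12, C = -9 gives B² - 4AC = 0.)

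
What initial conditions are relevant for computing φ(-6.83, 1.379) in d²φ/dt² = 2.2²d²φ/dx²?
Domain of dependence: [-9.8638, -3.7962]. Signals travel at speed 2.2, so data within |x - -6.83| ≤ 2.2·1.379 = 3.0338 can reach the point.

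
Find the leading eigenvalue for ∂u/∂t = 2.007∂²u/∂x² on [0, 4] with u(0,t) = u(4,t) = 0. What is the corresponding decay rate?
Eigenvalues: λₙ = 2.007n²π²/4².
First three modes:
  n=1: λ₁ = 2.007π²/4² ≈ 1.238
  n=2: λ₂ = 8.028π²/4² ≈ 4.952 (4× faster decay)
  n=3: λ₃ = 18.063π²/4² ≈ 11.142 (9× faster decay)
As t → ∞, higher modes decay exponentially faster. The n=1 mode dominates: u ~ c₁ sin(πx/4) e^{-λ₁t}.
Decay rate: λ₁ = 2.007π²/4² ≈ 1.238.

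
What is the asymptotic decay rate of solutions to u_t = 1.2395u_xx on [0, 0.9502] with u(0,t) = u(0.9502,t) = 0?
Eigenvalues: λₙ = 1.2395n²π²/0.9502².
First three modes:
  n=1: λ₁ = 1.2395π²/0.9502² ≈ 13.549
  n=2: λ₂ = 4.958π²/0.9502² ≈ 54.197 (4× faster decay)
  n=3: λ₃ = 11.1555π²/0.9502² ≈ 121.944 (9× faster decay)
As t → ∞, higher modes decay exponentially faster. The n=1 mode dominates: u ~ c₁ sin(πx/0.9502) e^{-λ₁t}.
Decay rate: λ₁ = 1.2395π²/0.9502² ≈ 13.549.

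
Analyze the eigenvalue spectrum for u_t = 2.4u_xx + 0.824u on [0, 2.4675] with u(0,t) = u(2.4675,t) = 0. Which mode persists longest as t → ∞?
Eigenvalues: λₙ = 2.4n²π²/2.4675² - 0.824.
First three modes:
  n=1: λ₁ = 2.4π²/2.4675² - 0.824 ≈ 3.066
  n=2: λ₂ = 9.6π²/2.4675² - 0.824 ≈ 14.738
  n=3: λ₃ = 21.6π²/2.4675² - 0.824 ≈ 34.19
Since 2.4π²/2.4675² ≈ 3.89 > 0.824, all λₙ > 0.
The n=1 mode decays slowest → dominates as t → ∞.
Asymptotic: u ~ c₁ sin(πx/2.4675) e^{-λ₁t} with decay rate λ₁ ≈ 3.066.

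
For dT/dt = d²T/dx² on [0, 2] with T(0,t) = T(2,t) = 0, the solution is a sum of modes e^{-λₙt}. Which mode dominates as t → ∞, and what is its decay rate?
Eigenvalues: λₙ = n²π²/2².
First three modes:
  n=1: λ₁ = π²/2² ≈ 2.467
  n=2: λ₂ = 4π²/2² ≈ 9.87 (4× faster decay)
  n=3: λ₃ = 9π²/2² ≈ 22.207 (9× faster decay)
As t → ∞, higher modes decay exponentially faster. The n=1 mode dominates: T ~ c₁ sin(πx/2) e^{-λ₁t}.
Decay rate: λ₁ = π²/2² ≈ 2.467.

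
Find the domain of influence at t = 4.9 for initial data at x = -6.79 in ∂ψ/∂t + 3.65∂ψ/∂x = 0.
At x = 11.095. The characteristic carries data from (-6.79, 0) to (11.095, 4.9).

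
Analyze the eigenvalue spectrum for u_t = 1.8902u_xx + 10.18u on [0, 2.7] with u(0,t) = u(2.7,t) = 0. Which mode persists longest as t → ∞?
Eigenvalues: λₙ = 1.8902n²π²/2.7² - 10.18.
First three modes:
  n=1: λ₁ = 1.8902π²/2.7² - 10.18 ≈ -7.621
  n=2: λ₂ = 7.5608π²/2.7² - 10.18 ≈ 0.056
  n=3: λ₃ = 17.0118π²/2.7² - 10.18 ≈ 12.852
Since 1.8902π²/2.7² ≈ 2.559 < 10.18, λ₁ < 0.
The n=1 mode grows fastest (−λₙ is largest for n=1) → dominates.
Asymptotic: u ~ c₁ sin(πx/2.7) e^{7.621t} (exponential growth at rate −λ₁ ≈ 7.621).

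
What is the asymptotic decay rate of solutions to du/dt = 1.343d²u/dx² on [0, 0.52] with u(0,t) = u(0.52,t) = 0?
Eigenvalues: λₙ = 1.343n²π²/0.52².
First three modes:
  n=1: λ₁ = 1.343π²/0.52² ≈ 49.02
  n=2: λ₂ = 5.372π²/0.52² ≈ 196.078 (4× faster decay)
  n=3: λ₃ = 12.087π²/0.52² ≈ 441.176 (9× faster decay)
As t → ∞, higher modes decay exponentially faster. The n=1 mode dominates: u ~ c₁ sin(πx/0.52) e^{-λ₁t}.
Decay rate: λ₁ = 1.343π²/0.52² ≈ 49.02.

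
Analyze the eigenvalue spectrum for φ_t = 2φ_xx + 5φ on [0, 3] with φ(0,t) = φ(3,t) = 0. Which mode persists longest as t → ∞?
Eigenvalues: λₙ = 2n²π²/3² - 5.
First three modes:
  n=1: λ₁ = 2π²/3² - 5 ≈ -2.807
  n=2: λ₂ = 8π²/3² - 5 ≈ 3.773
  n=3: λ₃ = 18π²/3² - 5 ≈ 14.739
Since 2π²/3² ≈ 2.193 < 5, λ₁ < 0.
The n=1 mode grows fastest (−λₙ is largest for n=1) → dominates.
Asymptotic: φ ~ c₁ sin(πx/3) e^{2.807t} (exponential growth at rate −λ₁ ≈ 2.807).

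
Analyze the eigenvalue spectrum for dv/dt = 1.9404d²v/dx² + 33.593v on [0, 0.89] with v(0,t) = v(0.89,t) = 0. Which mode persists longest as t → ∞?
Eigenvalues: λₙ = 1.9404n²π²/0.89² - 33.593.
First three modes:
  n=1: λ₁ = 1.9404π²/0.89² - 33.593 ≈ -9.416
  n=2: λ₂ = 7.7616π²/0.89² - 33.593 ≈ 63.117
  n=3: λ₃ = 17.4636π²/0.89² - 33.593 ≈ 184.004
Since 1.9404π²/0.89² ≈ 24.177 < 33.593, λ₁ < 0.
The n=1 mode grows fastest (−λₙ is largest for n=1) → dominates.
Asymptotic: v ~ c₁ sin(πx/0.89) e^{9.416t} (exponential growth at rate −λ₁ ≈ 9.416).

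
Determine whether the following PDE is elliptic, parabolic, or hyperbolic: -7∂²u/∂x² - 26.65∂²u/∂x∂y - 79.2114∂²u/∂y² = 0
Coefficients: A = -7, B = -26.65, C = -79.2114. B² - 4AC = -1507.6967, which is negative, so the equation is elliptic.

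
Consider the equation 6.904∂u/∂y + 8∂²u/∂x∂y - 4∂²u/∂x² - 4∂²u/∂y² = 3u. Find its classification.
Rewriting in standard form: -4∂²u/∂x² + 8∂²u/∂x∂y - 4∂²u/∂y² + 6.904∂u/∂y - 3u = 0. Parabolic. (A = -4, B = 8, C = -4 gives B² - 4AC = 0.)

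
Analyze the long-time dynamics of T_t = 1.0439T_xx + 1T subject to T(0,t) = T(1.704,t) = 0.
Long-time behavior: T → 0. Diffusion dominates reaction (r=1 < κπ²/L²≈3.55); solution decays.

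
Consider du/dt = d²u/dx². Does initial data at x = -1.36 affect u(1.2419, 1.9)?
Yes, for any finite x. The heat equation has infinite propagation speed, so all initial data affects all points at any t > 0.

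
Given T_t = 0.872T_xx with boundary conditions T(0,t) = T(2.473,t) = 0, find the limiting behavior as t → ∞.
T → 0. Heat diffuses out through both boundaries.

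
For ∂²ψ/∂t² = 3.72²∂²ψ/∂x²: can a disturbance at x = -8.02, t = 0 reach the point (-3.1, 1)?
No. The domain of dependence is [-6.82, 0.62], and -8.02 is outside this interval.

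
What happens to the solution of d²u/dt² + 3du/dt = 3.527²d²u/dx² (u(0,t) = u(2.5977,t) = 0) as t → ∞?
u → 0. Damping (γ=3) dissipates energy; oscillations decay exponentially.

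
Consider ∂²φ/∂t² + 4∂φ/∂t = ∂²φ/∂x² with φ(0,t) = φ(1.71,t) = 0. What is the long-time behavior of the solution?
As t → ∞, φ → 0. Damping (γ=4) dissipates energy; oscillations decay exponentially.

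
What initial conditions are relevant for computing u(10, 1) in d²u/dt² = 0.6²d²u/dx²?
Domain of dependence: [9.4, 10.6]. Signals travel at speed 0.6, so data within |x - 10| ≤ 0.6·1 = 0.6 can reach the point.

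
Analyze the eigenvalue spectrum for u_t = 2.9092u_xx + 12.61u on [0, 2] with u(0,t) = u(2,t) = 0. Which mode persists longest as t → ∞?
Eigenvalues: λₙ = 2.9092n²π²/2² - 12.61.
First three modes:
  n=1: λ₁ = 2.9092π²/2² - 12.61 ≈ -5.432
  n=2: λ₂ = 11.6368π²/2² - 12.61 ≈ 16.103
  n=3: λ₃ = 26.1828π²/2² - 12.61 ≈ 51.993
Since 2.9092π²/2² ≈ 7.178 < 12.61, λ₁ < 0.
The n=1 mode grows fastest (−λₙ is largest for n=1) → dominates.
Asymptotic: u ~ c₁ sin(πx/2) e^{5.432t} (exponential growth at rate −λ₁ ≈ 5.432).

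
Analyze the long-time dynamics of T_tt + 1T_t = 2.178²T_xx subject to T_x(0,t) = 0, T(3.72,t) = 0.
Long-time behavior: T → 0. Damping (γ=1) dissipates energy; oscillations decay exponentially.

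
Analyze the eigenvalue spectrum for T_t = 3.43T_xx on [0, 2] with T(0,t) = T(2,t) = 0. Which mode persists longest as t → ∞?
Eigenvalues: λₙ = 3.43n²π²/2².
First three modes:
  n=1: λ₁ = 3.43π²/2² ≈ 8.463
  n=2: λ₂ = 13.72π²/2² ≈ 33.853 (4× faster decay)
  n=3: λ₃ = 30.87π²/2² ≈ 76.169 (9× faster decay)
As t → ∞, higher modes decay exponentially faster. The n=1 mode dominates: T ~ c₁ sin(πx/2) e^{-λ₁t}.
Decay rate: λ₁ = 3.43π²/2² ≈ 8.463.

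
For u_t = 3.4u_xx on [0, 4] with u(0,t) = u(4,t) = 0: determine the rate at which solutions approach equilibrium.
Eigenvalues: λₙ = 3.4n²π²/4².
First three modes:
  n=1: λ₁ = 3.4π²/4² ≈ 2.097
  n=2: λ₂ = 13.6π²/4² ≈ 8.389 (4× faster decay)
  n=3: λ₃ = 30.6π²/4² ≈ 18.876 (9× faster decay)
As t → ∞, higher modes decay exponentially faster. The n=1 mode dominates: u ~ c₁ sin(πx/4) e^{-λ₁t}.
Decay rate: λ₁ = 3.4π²/4² ≈ 2.097.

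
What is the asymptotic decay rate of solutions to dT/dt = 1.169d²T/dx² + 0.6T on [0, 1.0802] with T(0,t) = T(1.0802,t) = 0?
Eigenvalues: λₙ = 1.169n²π²/1.0802² - 0.6.
First three modes:
  n=1: λ₁ = 1.169π²/1.0802² - 0.6 ≈ 9.288
  n=2: λ₂ = 4.676π²/1.0802² - 0.6 ≈ 38.952
  n=3: λ₃ = 10.521π²/1.0802² - 0.6 ≈ 88.391
Since 1.169π²/1.0802² ≈ 9.888 > 0.6, all λₙ > 0.
The n=1 mode decays slowest → dominates as t → ∞.
Asymptotic: T ~ c₁ sin(πx/1.0802) e^{-λ₁t} with decay rate λ₁ ≈ 9.288.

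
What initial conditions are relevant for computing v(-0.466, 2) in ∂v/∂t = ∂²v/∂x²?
The entire real line. The heat equation has infinite propagation speed: any initial disturbance instantly affects all points (though exponentially small far away).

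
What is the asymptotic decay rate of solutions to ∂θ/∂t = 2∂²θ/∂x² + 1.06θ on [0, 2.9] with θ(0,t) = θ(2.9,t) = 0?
Eigenvalues: λₙ = 2n²π²/2.9² - 1.06.
First three modes:
  n=1: λ₁ = 2π²/2.9² - 1.06 ≈ 1.287
  n=2: λ₂ = 8π²/2.9² - 1.06 ≈ 8.328
  n=3: λ₃ = 18π²/2.9² - 1.06 ≈ 20.064
Since 2π²/2.9² ≈ 2.347 > 1.06, all λₙ > 0.
The n=1 mode decays slowest → dominates as t → ∞.
Asymptotic: θ ~ c₁ sin(πx/2.9) e^{-λ₁t} with decay rate λ₁ ≈ 1.287.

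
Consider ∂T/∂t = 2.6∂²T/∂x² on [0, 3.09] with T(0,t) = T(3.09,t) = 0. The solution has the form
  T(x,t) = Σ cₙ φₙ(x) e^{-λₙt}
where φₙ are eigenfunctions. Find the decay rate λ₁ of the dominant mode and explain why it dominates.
Eigenvalues: λₙ = 2.6n²π²/3.09².
First three modes:
  n=1: λ₁ = 2.6π²/3.09² ≈ 2.688
  n=2: λ₂ = 10.4π²/3.09² ≈ 10.75 (4× faster decay)
  n=3: λ₃ = 23.4π²/3.09² ≈ 24.188 (9× faster decay)
As t → ∞, higher modes decay exponentially faster. The n=1 mode dominates: T ~ c₁ sin(πx/3.09) e^{-λ₁t}.
Decay rate: λ₁ = 2.6π²/3.09² ≈ 2.688.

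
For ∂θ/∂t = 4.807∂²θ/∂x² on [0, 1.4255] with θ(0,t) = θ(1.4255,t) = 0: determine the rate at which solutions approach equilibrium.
Eigenvalues: λₙ = 4.807n²π²/1.4255².
First three modes:
  n=1: λ₁ = 4.807π²/1.4255² ≈ 23.347
  n=2: λ₂ = 19.228π²/1.4255² ≈ 93.39 (4× faster decay)
  n=3: λ₃ = 43.263π²/1.4255² ≈ 210.127 (9× faster decay)
As t → ∞, higher modes decay exponentially faster. The n=1 mode dominates: θ ~ c₁ sin(πx/1.4255) e^{-λ₁t}.
Decay rate: λ₁ = 4.807π²/1.4255² ≈ 23.347.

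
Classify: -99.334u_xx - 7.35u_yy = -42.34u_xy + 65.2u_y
Rewriting in standard form: -99.334u_xx + 42.34u_xy - 7.35u_yy - 65.2u_y = 0. Elliptic (discriminant = -1127.744).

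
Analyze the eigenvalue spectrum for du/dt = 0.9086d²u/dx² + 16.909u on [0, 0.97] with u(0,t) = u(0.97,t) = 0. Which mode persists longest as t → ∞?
Eigenvalues: λₙ = 0.9086n²π²/0.97² - 16.909.
First three modes:
  n=1: λ₁ = 0.9086π²/0.97² - 16.909 ≈ -7.378
  n=2: λ₂ = 3.6344π²/0.97² - 16.909 ≈ 21.214
  n=3: λ₃ = 8.1774π²/0.97² - 16.909 ≈ 68.868
Since 0.9086π²/0.97² ≈ 9.531 < 16.909, λ₁ < 0.
The n=1 mode grows fastest (−λₙ is largest for n=1) → dominates.
Asymptotic: u ~ c₁ sin(πx/0.97) e^{7.378t} (exponential growth at rate −λ₁ ≈ 7.378).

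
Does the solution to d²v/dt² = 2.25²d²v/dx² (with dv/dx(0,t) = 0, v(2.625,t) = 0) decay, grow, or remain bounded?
v oscillates (no decay). Energy is conserved; the solution oscillates indefinitely as standing waves.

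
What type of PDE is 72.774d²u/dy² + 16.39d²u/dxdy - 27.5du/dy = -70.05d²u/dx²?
Rewriting in standard form: 70.05d²u/dx² + 16.39d²u/dxdy + 72.774d²u/dy² - 27.5du/dy = 0. With A = 70.05, B = 16.39, C = 72.774, the discriminant is -20122.6427. This is an elliptic PDE.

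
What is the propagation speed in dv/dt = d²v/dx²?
Infinite. The heat equation is parabolic, not hyperbolic, so disturbances propagate instantly.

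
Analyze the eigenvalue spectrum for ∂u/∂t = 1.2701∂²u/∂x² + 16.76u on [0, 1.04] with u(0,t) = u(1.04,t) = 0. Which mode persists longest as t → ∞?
Eigenvalues: λₙ = 1.2701n²π²/1.04² - 16.76.
First three modes:
  n=1: λ₁ = 1.2701π²/1.04² - 16.76 ≈ -5.17
  n=2: λ₂ = 5.0804π²/1.04² - 16.76 ≈ 29.599
  n=3: λ₃ = 11.4309π²/1.04² - 16.76 ≈ 87.547
Since 1.2701π²/1.04² ≈ 11.59 < 16.76, λ₁ < 0.
The n=1 mode grows fastest (−λₙ is largest for n=1) → dominates.
Asymptotic: u ~ c₁ sin(πx/1.04) e^{5.17t} (exponential growth at rate −λ₁ ≈ 5.17).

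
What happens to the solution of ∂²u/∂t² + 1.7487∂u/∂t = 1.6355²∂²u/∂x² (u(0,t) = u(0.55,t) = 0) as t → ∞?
u → 0. Damping (γ=1.7487) dissipates energy; oscillations decay exponentially.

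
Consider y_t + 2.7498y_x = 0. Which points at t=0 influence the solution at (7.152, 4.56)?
A single point: x = -5.387088. The characteristic through (7.152, 4.56) is x - 2.7498t = const, so x = 7.152 - 2.7498·4.56 = -5.387088.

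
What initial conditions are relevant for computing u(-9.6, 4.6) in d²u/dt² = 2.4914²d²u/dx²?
Domain of dependence: [-21.06044, 1.86044]. Signals travel at speed 2.4914, so data within |x - -9.6| ≤ 2.4914·4.6 = 11.46044 can reach the point.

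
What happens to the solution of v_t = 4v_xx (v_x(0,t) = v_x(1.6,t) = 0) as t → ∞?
v → constant (steady state). Heat is conserved (no flux at boundaries); solution approaches the spatial average.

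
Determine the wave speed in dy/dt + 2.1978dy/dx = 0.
Speed = 2.1978. Information travels along x - 2.1978t = const (rightward).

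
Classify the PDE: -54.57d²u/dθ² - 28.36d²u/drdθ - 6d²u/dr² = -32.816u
Rewriting in standard form: -6d²u/dr² - 28.36d²u/drdθ - 54.57d²u/dθ² + 32.816u = 0. A = -6, B = -28.36, C = -54.57. Discriminant B² - 4AC = -505.3904. Since -505.3904 < 0, elliptic.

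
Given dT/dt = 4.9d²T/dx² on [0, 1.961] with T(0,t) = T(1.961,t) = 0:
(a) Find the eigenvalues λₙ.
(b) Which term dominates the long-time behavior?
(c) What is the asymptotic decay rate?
Eigenvalues: λₙ = 4.9n²π²/1.961².
First three modes:
  n=1: λ₁ = 4.9π²/1.961² ≈ 12.576
  n=2: λ₂ = 19.6π²/1.961² ≈ 50.304 (4× faster decay)
  n=3: λ₃ = 44.1π²/1.961² ≈ 113.184 (9× faster decay)
As t → ∞, higher modes decay exponentially faster. The n=1 mode dominates: T ~ c₁ sin(πx/1.961) e^{-λ₁t}.
Decay rate: λ₁ = 4.9π²/1.961² ≈ 12.576.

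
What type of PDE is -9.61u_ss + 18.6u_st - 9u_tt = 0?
With A = -9.61, B = 18.6, C = -9, the discriminant is 0. This is a parabolic PDE.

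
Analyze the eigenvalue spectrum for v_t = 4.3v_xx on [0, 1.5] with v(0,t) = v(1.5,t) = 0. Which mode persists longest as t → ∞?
Eigenvalues: λₙ = 4.3n²π²/1.5².
First three modes:
  n=1: λ₁ = 4.3π²/1.5² ≈ 18.862
  n=2: λ₂ = 17.2π²/1.5² ≈ 75.448 (4× faster decay)
  n=3: λ₃ = 38.7π²/1.5² ≈ 169.757 (9× faster decay)
As t → ∞, higher modes decay exponentially faster. The n=1 mode dominates: v ~ c₁ sin(πx/1.5) e^{-λ₁t}.
Decay rate: λ₁ = 4.3π²/1.5² ≈ 18.862.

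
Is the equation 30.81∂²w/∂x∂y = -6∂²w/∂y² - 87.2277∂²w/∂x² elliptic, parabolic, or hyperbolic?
Rewriting in standard form: 87.2277∂²w/∂x² + 30.81∂²w/∂x∂y + 6∂²w/∂y² = 0. Computing B² - 4AC with A = 87.2277, B = 30.81, C = 6: discriminant = -1144.2087 (negative). Answer: elliptic.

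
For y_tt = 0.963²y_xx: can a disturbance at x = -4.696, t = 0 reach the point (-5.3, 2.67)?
Yes. The domain of dependence is [-7.87121, -2.72879], and -4.696 ∈ [-7.87121, -2.72879].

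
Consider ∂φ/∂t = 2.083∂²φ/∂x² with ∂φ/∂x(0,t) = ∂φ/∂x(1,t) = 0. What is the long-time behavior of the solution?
As t → ∞, φ → constant (steady state). Heat is conserved (no flux at boundaries); solution approaches the spatial average.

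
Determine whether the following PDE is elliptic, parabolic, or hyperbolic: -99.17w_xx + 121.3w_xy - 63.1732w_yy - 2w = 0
Coefficients: A = -99.17, B = 121.3, C = -63.1732. B² - 4AC = -10345.854976, which is negative, so the equation is elliptic.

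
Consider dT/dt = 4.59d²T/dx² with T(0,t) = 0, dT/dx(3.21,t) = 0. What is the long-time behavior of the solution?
As t → ∞, T → 0. Heat escapes through the Dirichlet boundary.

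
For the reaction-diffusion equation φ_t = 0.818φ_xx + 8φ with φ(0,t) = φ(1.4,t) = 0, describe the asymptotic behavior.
φ grows unboundedly. Reaction dominates diffusion (r=8 > κπ²/L²≈4.12); solution grows exponentially.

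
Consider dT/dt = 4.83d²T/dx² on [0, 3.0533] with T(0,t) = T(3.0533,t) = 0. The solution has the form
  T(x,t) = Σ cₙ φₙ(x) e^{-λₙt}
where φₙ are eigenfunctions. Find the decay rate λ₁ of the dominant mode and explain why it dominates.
Eigenvalues: λₙ = 4.83n²π²/3.0533².
First three modes:
  n=1: λ₁ = 4.83π²/3.0533² ≈ 5.113
  n=2: λ₂ = 19.32π²/3.0533² ≈ 20.454 (4× faster decay)
  n=3: λ₃ = 43.47π²/3.0533² ≈ 46.02 (9× faster decay)
As t → ∞, higher modes decay exponentially faster. The n=1 mode dominates: T ~ c₁ sin(πx/3.0533) e^{-λ₁t}.
Decay rate: λ₁ = 4.83π²/3.0533² ≈ 5.113.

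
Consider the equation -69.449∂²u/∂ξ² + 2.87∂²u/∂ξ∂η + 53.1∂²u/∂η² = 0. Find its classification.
Hyperbolic. (A = -69.449, B = 2.87, C = 53.1 gives B² - 4AC = 14759.2045.)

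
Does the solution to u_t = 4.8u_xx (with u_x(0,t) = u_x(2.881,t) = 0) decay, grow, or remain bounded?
u → constant (steady state). Heat is conserved (no flux at boundaries); solution approaches the spatial average.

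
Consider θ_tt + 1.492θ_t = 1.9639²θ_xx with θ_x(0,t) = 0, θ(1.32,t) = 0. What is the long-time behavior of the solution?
As t → ∞, θ → 0. Damping (γ=1.492) dissipates energy; oscillations decay exponentially.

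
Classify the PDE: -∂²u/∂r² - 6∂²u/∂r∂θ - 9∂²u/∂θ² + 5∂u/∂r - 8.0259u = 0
A = -1, B = -6, C = -9. Discriminant B² - 4AC = 0. Since 0 = 0, parabolic.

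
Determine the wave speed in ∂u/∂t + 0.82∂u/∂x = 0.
Speed = 0.82. Information travels along x - 0.82t = const (rightward).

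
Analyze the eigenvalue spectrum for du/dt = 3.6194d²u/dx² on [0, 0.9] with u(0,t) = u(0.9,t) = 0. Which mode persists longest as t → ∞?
Eigenvalues: λₙ = 3.6194n²π²/0.9².
First three modes:
  n=1: λ₁ = 3.6194π²/0.9² ≈ 44.101
  n=2: λ₂ = 14.4776π²/0.9² ≈ 176.405 (4× faster decay)
  n=3: λ₃ = 32.5746π²/0.9² ≈ 396.912 (9× faster decay)
As t → ∞, higher modes decay exponentially faster. The n=1 mode dominates: u ~ c₁ sin(πx/0.9) e^{-λ₁t}.
Decay rate: λ₁ = 3.6194π²/0.9² ≈ 44.101.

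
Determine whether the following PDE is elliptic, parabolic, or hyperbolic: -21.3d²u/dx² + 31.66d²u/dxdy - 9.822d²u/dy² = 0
Coefficients: A = -21.3, B = 31.66, C = -9.822. B² - 4AC = 165.5212, which is positive, so the equation is hyperbolic.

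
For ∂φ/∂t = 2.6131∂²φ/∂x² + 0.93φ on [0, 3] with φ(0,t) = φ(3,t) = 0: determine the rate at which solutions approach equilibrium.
Eigenvalues: λₙ = 2.6131n²π²/3² - 0.93.
First three modes:
  n=1: λ₁ = 2.6131π²/3² - 0.93 ≈ 1.936
  n=2: λ₂ = 10.4524π²/3² - 0.93 ≈ 10.532
  n=3: λ₃ = 23.5179π²/3² - 0.93 ≈ 24.86
Since 2.6131π²/3² ≈ 2.866 > 0.93, all λₙ > 0.
The n=1 mode decays slowest → dominates as t → ∞.
Asymptotic: φ ~ c₁ sin(πx/3) e^{-λ₁t} with decay rate λ₁ ≈ 1.936.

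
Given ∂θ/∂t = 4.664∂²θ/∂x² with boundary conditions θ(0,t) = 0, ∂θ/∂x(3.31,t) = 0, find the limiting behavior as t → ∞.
θ → 0. Heat escapes through the Dirichlet boundary.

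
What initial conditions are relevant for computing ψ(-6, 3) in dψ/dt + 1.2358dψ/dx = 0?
A single point: x = -9.7074. The characteristic through (-6, 3) is x - 1.2358t = const, so x = -6 - 1.2358·3 = -9.7074.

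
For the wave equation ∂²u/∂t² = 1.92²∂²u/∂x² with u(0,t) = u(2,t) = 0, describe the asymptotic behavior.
u oscillates (no decay). Energy is conserved; the solution oscillates indefinitely as standing waves.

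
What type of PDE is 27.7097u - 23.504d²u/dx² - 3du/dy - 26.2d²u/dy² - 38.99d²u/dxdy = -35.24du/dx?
Rewriting in standard form: -23.504d²u/dx² - 38.99d²u/dxdy - 26.2d²u/dy² + 35.24du/dx - 3du/dy + 27.7097u = 0. With A = -23.504, B = -38.99, C = -26.2, the discriminant is -942.9991. This is an elliptic PDE.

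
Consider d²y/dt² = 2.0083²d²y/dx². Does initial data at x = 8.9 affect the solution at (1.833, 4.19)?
Yes. The domain of dependence is [-6.581777, 10.247777], and 8.9 ∈ [-6.581777, 10.247777].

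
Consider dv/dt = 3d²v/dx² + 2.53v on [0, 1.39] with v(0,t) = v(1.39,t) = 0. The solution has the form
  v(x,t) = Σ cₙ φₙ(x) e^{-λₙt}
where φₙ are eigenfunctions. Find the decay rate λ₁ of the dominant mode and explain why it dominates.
Eigenvalues: λₙ = 3n²π²/1.39² - 2.53.
First three modes:
  n=1: λ₁ = 3π²/1.39² - 2.53 ≈ 12.795
  n=2: λ₂ = 12π²/1.39² - 2.53 ≈ 58.769
  n=3: λ₃ = 27π²/1.39² - 2.53 ≈ 135.392
Since 3π²/1.39² ≈ 15.325 > 2.53, all λₙ > 0.
The n=1 mode decays slowest → dominates as t → ∞.
Asymptotic: v ~ c₁ sin(πx/1.39) e^{-λ₁t} with decay rate λ₁ ≈ 12.795.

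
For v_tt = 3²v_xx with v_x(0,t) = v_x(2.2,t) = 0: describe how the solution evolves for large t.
v oscillates about a mean that drifts linearly in t (generically unbounded; no decay). There is no damping, so the nonconstant modes persist as standing waves (energy conserved, no decay). But with Neumann conditions at both ends the constant mode has eigenvalue 0: the spatial mean M(t) of v satisfies M'' = 0, so M(t) = M(0) + M'(0)·t. Unless the initial velocity has zero mean (∫v_t(x,0)dx = 0), the solution grows linearly in t (unbounded, though not exponentially); if it does have zero mean, the solution stays bounded and simply oscillates.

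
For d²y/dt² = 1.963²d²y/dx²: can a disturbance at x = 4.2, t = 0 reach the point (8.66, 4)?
Yes. The domain of dependence is [0.808, 16.512], and 4.2 ∈ [0.808, 16.512].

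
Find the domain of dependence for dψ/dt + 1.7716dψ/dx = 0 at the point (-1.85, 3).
A single point: x = -7.1648. The characteristic through (-1.85, 3) is x - 1.7716t = const, so x = -1.85 - 1.7716·3 = -7.1648.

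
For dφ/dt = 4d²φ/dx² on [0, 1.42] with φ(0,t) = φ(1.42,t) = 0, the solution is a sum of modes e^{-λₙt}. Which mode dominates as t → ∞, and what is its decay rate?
Eigenvalues: λₙ = 4n²π²/1.42².
First three modes:
  n=1: λ₁ = 4π²/1.42² ≈ 19.579
  n=2: λ₂ = 16π²/1.42² ≈ 78.315 (4× faster decay)
  n=3: λ₃ = 36π²/1.42² ≈ 176.208 (9× faster decay)
As t → ∞, higher modes decay exponentially faster. The n=1 mode dominates: φ ~ c₁ sin(πx/1.42) e^{-λ₁t}.
Decay rate: λ₁ = 4π²/1.42² ≈ 19.579.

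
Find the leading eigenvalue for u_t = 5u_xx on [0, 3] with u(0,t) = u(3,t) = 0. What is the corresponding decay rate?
Eigenvalues: λₙ = 5n²π²/3².
First three modes:
  n=1: λ₁ = 5π²/3² ≈ 5.483
  n=2: λ₂ = 20π²/3² ≈ 21.932 (4× faster decay)
  n=3: λ₃ = 45π²/3² ≈ 49.348 (9× faster decay)
As t → ∞, higher modes decay exponentially faster. The n=1 mode dominates: u ~ c₁ sin(πx/3) e^{-λ₁t}.
Decay rate: λ₁ = 5π²/3² ≈ 5.483.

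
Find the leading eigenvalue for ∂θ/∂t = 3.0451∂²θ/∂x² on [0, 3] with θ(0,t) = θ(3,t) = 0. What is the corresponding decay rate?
Eigenvalues: λₙ = 3.0451n²π²/3².
First three modes:
  n=1: λ₁ = 3.0451π²/3² ≈ 3.339
  n=2: λ₂ = 12.1804π²/3² ≈ 13.357 (4× faster decay)
  n=3: λ₃ = 27.4059π²/3² ≈ 30.054 (9× faster decay)
As t → ∞, higher modes decay exponentially faster. The n=1 mode dominates: θ ~ c₁ sin(πx/3) e^{-λ₁t}.
Decay rate: λ₁ = 3.0451π²/3² ≈ 3.339.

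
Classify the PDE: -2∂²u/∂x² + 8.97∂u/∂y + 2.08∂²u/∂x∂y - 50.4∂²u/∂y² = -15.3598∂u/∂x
Rewriting in standard form: -2∂²u/∂x² + 2.08∂²u/∂x∂y - 50.4∂²u/∂y² + 15.3598∂u/∂x + 8.97∂u/∂y = 0. A = -2, B = 2.08, C = -50.4. Discriminant B² - 4AC = -398.8736. Since -398.8736 < 0, elliptic.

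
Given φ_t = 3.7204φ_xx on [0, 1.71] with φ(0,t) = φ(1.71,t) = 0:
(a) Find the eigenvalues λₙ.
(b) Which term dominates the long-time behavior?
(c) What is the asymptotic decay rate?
Eigenvalues: λₙ = 3.7204n²π²/1.71².
First three modes:
  n=1: λ₁ = 3.7204π²/1.71² ≈ 12.557
  n=2: λ₂ = 14.8816π²/1.71² ≈ 50.229 (4× faster decay)
  n=3: λ₃ = 33.4836π²/1.71² ≈ 113.016 (9× faster decay)
As t → ∞, higher modes decay exponentially faster. The n=1 mode dominates: φ ~ c₁ sin(πx/1.71) e^{-λ₁t}.
Decay rate: λ₁ = 3.7204π²/1.71² ≈ 12.557.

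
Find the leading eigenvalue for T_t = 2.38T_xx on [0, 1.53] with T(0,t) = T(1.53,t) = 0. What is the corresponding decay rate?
Eigenvalues: λₙ = 2.38n²π²/1.53².
First three modes:
  n=1: λ₁ = 2.38π²/1.53² ≈ 10.034
  n=2: λ₂ = 9.52π²/1.53² ≈ 40.138 (4× faster decay)
  n=3: λ₃ = 21.42π²/1.53² ≈ 90.31 (9× faster decay)
As t → ∞, higher modes decay exponentially faster. The n=1 mode dominates: T ~ c₁ sin(πx/1.53) e^{-λ₁t}.
Decay rate: λ₁ = 2.38π²/1.53² ≈ 10.034.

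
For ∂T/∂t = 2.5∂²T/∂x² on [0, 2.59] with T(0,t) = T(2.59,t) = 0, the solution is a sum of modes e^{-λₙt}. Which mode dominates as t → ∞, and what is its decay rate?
Eigenvalues: λₙ = 2.5n²π²/2.59².
First three modes:
  n=1: λ₁ = 2.5π²/2.59² ≈ 3.678
  n=2: λ₂ = 10π²/2.59² ≈ 14.713 (4× faster decay)
  n=3: λ₃ = 22.5π²/2.59² ≈ 33.104 (9× faster decay)
As t → ∞, higher modes decay exponentially faster. The n=1 mode dominates: T ~ c₁ sin(πx/2.59) e^{-λ₁t}.
Decay rate: λ₁ = 2.5π²/2.59² ≈ 3.678.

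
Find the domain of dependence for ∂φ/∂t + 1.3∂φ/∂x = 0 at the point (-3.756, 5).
A single point: x = -10.256. The characteristic through (-3.756, 5) is x - 1.3t = const, so x = -3.756 - 1.3·5 = -10.256.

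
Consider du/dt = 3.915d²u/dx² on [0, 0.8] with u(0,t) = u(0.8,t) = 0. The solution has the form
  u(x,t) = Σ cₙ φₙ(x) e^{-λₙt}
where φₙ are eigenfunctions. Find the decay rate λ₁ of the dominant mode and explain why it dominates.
Eigenvalues: λₙ = 3.915n²π²/0.8².
First three modes:
  n=1: λ₁ = 3.915π²/0.8² ≈ 60.374
  n=2: λ₂ = 15.66π²/0.8² ≈ 241.497 (4× faster decay)
  n=3: λ₃ = 35.235π²/0.8² ≈ 543.368 (9× faster decay)
As t → ∞, higher modes decay exponentially faster. The n=1 mode dominates: u ~ c₁ sin(πx/0.8) e^{-λ₁t}.
Decay rate: λ₁ = 3.915π²/0.8² ≈ 60.374.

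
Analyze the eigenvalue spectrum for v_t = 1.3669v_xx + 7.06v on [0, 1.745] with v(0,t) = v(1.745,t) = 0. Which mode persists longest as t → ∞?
Eigenvalues: λₙ = 1.3669n²π²/1.745² - 7.06.
First three modes:
  n=1: λ₁ = 1.3669π²/1.745² - 7.06 ≈ -2.63
  n=2: λ₂ = 5.4676π²/1.745² - 7.06 ≈ 10.662
  n=3: λ₃ = 12.3021π²/1.745² - 7.06 ≈ 32.814
Since 1.3669π²/1.745² ≈ 4.43 < 7.06, λ₁ < 0.
The n=1 mode grows fastest (−λₙ is largest for n=1) → dominates.
Asymptotic: v ~ c₁ sin(πx/1.745) e^{2.63t} (exponential growth at rate −λ₁ ≈ 2.63).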